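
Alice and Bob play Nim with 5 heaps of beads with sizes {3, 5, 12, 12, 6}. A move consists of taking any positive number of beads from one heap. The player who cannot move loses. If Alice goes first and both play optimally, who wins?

Bob wins

Compute the nim-sum pairwise:
3 ^ 5 = 6
6 ^ 12 = 10
10 ^ 12 = 6
6 ^ 6 = 0
The nim-sum is 0, so this is a P-position: the player to move is in a losing position under optimal play; Alice is about to move from it and so loses — Bob wins.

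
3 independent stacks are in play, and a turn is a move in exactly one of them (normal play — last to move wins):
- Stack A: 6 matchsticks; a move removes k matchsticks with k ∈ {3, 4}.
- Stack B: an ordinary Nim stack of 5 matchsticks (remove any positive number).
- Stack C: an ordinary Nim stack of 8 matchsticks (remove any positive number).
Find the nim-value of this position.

Grundy values for stack A (subtraction set {3, 4}):
g(0) = mex{} = 0
g(1) = mex{} = 0
g(2) = mex{} = 0
g(3) = mex{0} = 1
g(4) = mex{0} = 1
g(5) = mex{0} = 1
g(6) = mex{0,1} = 2
So g(6) = 2.
Stack B is a plain Nim stack of size 5, so its Grundy value is 5.
Stack C is a plain Nim stack of size 8, so its Grundy value is 8.
By the Sprague-Grundy theorem, the Grundy value of a sum of independent games is the XOR of the component values.
Combined value = 2 XOR 5 XOR 8 = 15.

15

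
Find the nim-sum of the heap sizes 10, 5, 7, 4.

12

Compute the nim-sum pairwise:
10 ⊕ 5 = 15
15 ⊕ 7 = 8
8 ⊕ 4 = 12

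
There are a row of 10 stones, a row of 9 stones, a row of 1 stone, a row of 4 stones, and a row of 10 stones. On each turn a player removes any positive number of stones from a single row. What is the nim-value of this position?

Nim-sum: 10 ⊕ 9 ⊕ 1 ⊕ 4 ⊕ 10 = 12.

12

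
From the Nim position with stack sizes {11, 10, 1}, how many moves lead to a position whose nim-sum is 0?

In binary:
  1011  (11)
  1010  (10)
  0001  (1)
  ----
  0000  (0)
The nim-sum is already 0, so every move leaves a nonzero nim-sum — there are no winning moves.

0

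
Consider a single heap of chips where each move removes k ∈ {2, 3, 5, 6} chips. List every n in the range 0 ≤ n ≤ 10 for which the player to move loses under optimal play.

0, 1, 8, 9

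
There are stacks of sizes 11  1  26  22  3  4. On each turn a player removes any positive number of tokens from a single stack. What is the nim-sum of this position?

Compute the nim-sum pairwise:
11 XOR 1 = 10
10 XOR 26 = 16
16 XOR 22 = 6
6 XOR 3 = 5
5 XOR 4 = 1

1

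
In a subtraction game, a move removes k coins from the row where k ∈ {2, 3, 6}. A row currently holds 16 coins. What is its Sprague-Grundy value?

Grundy values for subtraction set {2, 3, 6}:
k:     0  1  2  3  4  5  6  7  8  9 10 11 12 13 14 15 16
g(k):  0  0  1  1  2  0  3  1  2  0  0  1  1  2  0  3  1
So g(16) = 1.

1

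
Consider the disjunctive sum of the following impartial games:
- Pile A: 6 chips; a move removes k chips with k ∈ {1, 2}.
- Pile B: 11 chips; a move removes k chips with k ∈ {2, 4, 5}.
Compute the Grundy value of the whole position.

2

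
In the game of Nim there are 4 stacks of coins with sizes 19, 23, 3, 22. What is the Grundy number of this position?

Compute the nim-sum pairwise:
19 XOR 23 = 4
4 XOR 3 = 7
7 XOR 22 = 17

17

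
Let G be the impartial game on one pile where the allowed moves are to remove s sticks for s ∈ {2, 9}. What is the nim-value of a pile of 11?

0

Grundy values for subtraction set {2, 9}:
g(0) = mex{} = 0
g(1) = mex{} = 0
g(2) = mex{0} = 1
g(3) = mex{0} = 1
g(4) = mex{1} = 0
g(5) = mex{1} = 0
g(6) = mex{0} = 1
g(7) = mex{0} = 1
g(8) = mex{1} = 0
g(9) = mex{0,1} = 2
g(10) = mex{0} = 1
g(11) = mex{1,2} = 0
So g(11) = 0.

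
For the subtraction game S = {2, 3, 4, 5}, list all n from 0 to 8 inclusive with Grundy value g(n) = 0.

0, 1, 7, 8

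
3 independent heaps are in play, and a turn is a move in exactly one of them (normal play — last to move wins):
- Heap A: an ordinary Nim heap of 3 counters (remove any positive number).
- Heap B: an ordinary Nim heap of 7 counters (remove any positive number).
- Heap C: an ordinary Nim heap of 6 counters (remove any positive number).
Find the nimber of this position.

Heap A is a plain Nim heap of size 3, so its Grundy value is 3.
Heap B is a plain Nim heap of size 7, so its Grundy value is 7.
Heap C is a plain Nim heap of size 6, so its Grundy value is 6.
By the Sprague-Grundy theorem, the Grundy value of a sum of independent games is the XOR of the component values.
Combined value = 3 ⊕ 7 ⊕ 6 = 2.

2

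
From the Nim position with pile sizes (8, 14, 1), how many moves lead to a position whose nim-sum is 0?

1

Bitwise XOR of the heap sizes:
  1000  (8)
  1110  (14)
  0001  (1)
  ----
  0111  (7)
The overall nim-sum is X = 7. A pile of size p has a winning move iff p XOR X < p (reduce it to p XOR X).
  8: 8 XOR 7 = 15 ≥ 8 — no move.
  14: 14 XOR 7 = 9 < 14 — winning move (to 9).
  1: 1 XOR 7 = 6 ≥ 1 — no move.
That gives 1 winning move.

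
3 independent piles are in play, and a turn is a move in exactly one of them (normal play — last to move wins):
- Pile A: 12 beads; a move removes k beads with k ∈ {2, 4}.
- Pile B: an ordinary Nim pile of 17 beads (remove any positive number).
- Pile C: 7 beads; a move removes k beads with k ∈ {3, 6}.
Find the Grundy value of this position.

For pile A, compute g(0), g(1), … with moves {2, 4}:
k:     0  1  2  3  4  5  6  7  8  9 10 11 12
g(k):  0  0  1  1  2  2  0  0  1  1  2  2  0
So g(12) = 0.
Pile B is a plain Nim pile of size 17, so its Grundy value is 17.
Build the Grundy sequence for pile C with g(k) = mex{g(k−s) : s ∈ {3, 6}, s ≤ k}:
k:     0  1  2  3  4  5  6  7
g(k):  0  0  0  1  1  1  2  2
So g(7) = 2.
The value of a disjunctive sum is the nim-sum of the parts.
Combined value = 0 ⊕ 17 ⊕ 2 = 19.

19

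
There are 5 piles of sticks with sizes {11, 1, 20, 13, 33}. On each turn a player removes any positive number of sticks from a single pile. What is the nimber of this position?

Nim-sum: 11 ^ 1 ^ 20 ^ 13 ^ 33 = 50.

50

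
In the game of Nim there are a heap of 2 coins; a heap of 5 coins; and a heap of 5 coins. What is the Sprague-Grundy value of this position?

2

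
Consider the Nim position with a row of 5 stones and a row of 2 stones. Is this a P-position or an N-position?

N-position

Bitwise XOR of the heap sizes:
  101  (5)
  010  (2)
  ---
  111  (7)
The nim-sum is 7 ≠ 0, so this is an N-position: the player to move can win.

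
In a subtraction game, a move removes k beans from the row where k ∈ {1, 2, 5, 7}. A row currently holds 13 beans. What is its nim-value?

1

Build the Grundy sequence with g(k) = mex{g(k−s) : s ∈ {1, 2, 5, 7}, s ≤ k}:
g(0) = mex{} = 0
g(1) = mex{0} = 1
g(2) = mex{0,1} = 2
g(3) = mex{1,2} = 0
g(4) = mex{0,2} = 1
g(5) = mex{0,1} = 2
g(6) = mex{1,2} = 0
g(7) = mex{0,2} = 1
g(8) = mex{0,1} = 2
g(9) = mex{1,2} = 0
g(10) = mex{0,2} = 1
g(11) = mex{0,1} = 2
g(12) = mex{1,2} = 0
g(13) = mex{0,2} = 1
So g(13) = 1.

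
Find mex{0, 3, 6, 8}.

0 is in the set but 1 is not, so the mex is 1.

1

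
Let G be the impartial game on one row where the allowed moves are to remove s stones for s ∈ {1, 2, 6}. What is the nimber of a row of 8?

1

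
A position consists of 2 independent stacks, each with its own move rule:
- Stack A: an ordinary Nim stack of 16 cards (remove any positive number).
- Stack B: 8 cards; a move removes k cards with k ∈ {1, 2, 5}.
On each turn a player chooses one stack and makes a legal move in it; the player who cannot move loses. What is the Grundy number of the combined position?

18

Stack A is a plain Nim stack of size 16, so its Grundy value is 16.
Grundy values for stack B (subtraction set {1, 2, 5}):
k:     0  1  2  3  4  5  6  7  8
g(k):  0  1  2  0  1  2  0  1  2
So g(8) = 2.
By the Sprague-Grundy theorem, the Grundy value of a sum of independent games is the XOR of the component values.
Combined value = 16 ⊕ 2 = 18.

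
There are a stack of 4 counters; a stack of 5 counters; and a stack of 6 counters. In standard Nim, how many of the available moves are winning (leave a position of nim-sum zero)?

3

Compute the nim-sum pairwise:
4 ⊕ 5 = 1
1 ⊕ 6 = 7
The overall nim-sum is X = 7. A stack of size p has a winning move iff p XOR X < p (reduce it to p XOR X).
  4: 4 XOR 7 = 3 < 4 — winning move (to 3).
  5: 5 XOR 7 = 2 < 5 — winning move (to 2).
  6: 6 XOR 7 = 1 < 6 — winning move (to 1).
That gives 3 winning moves.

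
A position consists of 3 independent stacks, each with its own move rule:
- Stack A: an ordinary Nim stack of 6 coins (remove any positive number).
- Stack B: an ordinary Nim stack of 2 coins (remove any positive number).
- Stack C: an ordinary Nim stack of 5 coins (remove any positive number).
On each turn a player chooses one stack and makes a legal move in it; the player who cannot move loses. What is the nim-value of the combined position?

1

Stack A is a plain Nim stack of size 6, so its Grundy value is 6.
Stack B is a plain Nim stack of size 2, so its Grundy value is 2.
Stack C is a plain Nim stack of size 5, so its Grundy value is 5.
By the Sprague-Grundy theorem, the Grundy value of a sum of independent games is the XOR of the component values.
Combined value = 6 XOR 2 XOR 5 = 1.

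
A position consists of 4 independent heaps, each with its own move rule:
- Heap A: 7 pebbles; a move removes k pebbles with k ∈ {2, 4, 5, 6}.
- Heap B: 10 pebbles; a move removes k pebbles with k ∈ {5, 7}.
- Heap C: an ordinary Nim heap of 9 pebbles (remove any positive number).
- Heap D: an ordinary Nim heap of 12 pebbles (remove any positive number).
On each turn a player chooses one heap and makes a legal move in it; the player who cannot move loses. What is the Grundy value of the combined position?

4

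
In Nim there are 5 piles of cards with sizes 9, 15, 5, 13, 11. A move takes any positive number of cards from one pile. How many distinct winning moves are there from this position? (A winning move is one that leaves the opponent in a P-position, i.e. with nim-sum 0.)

Bitwise XOR of the heap sizes:
  1001  (9)
  1111  (15)
  0101  (5)
  1101  (13)
  1011  (11)
  ----
  0101  (5)
The overall nim-sum is X = 5. A pile of size p has a winning move iff p XOR X < p (reduce it to p XOR X).
  9: 9 XOR 5 = 12 ≥ 9 — no move.
  15: 15 XOR 5 = 10 < 15 — winning move (to 10).
  5: 5 XOR 5 = 0 < 5 — winning move (to 0).
  13: 13 XOR 5 = 8 < 13 — winning move (to 8).
  11: 11 XOR 5 = 14 ≥ 11 — no move.
That gives 3 winning moves.

3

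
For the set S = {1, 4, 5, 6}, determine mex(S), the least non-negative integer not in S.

0

0 is not in the set, so the mex is 0.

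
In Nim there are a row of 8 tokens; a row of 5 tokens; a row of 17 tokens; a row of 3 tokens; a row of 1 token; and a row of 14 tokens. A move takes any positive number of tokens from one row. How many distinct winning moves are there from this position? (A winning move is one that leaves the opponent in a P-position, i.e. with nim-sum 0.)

1

Nim-sum: 8 XOR 5 XOR 17 XOR 3 XOR 1 XOR 14 = 16.
The overall nim-sum is X = 16. A row of size p has a winning move iff p XOR X < p (reduce it to p XOR X).
  8: 8 XOR 16 = 24 ≥ 8 — no move.
  5: 5 XOR 16 = 21 ≥ 5 — no move.
  17: 17 XOR 16 = 1 < 17 — winning move (to 1).
  3: 3 XOR 16 = 19 ≥ 3 — no move.
  1: 1 XOR 16 = 17 ≥ 1 — no move.
  14: 14 XOR 16 = 30 ≥ 14 — no move.
That gives 1 winning move.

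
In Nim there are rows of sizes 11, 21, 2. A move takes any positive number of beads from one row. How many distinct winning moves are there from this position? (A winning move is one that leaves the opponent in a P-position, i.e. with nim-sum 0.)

Compute the nim-sum pairwise:
11 ⊕ 21 = 30
30 ⊕ 2 = 28
The overall nim-sum is X = 28. A row of size p has a winning move iff p XOR X < p (reduce it to p XOR X).
  11: 11 XOR 28 = 23 ≥ 11 — no move.
  21: 21 XOR 28 = 9 < 21 — winning move (to 9).
  2: 2 XOR 28 = 30 ≥ 2 — no move.
That gives 1 winning move.

1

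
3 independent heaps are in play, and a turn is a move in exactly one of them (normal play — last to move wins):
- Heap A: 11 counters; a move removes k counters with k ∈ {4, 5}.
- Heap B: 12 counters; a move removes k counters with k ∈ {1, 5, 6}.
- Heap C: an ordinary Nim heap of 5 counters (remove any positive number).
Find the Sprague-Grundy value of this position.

4

Build the Grundy sequence for heap A with g(k) = mex{g(k−s) : s ∈ {4, 5}, s ≤ k}:
g(0) = mex{} = 0
g(1) = mex{} = 0
g(2) = mex{} = 0
g(3) = mex{} = 0
g(4) = mex{0} = 1
g(5) = mex{0} = 1
g(6) = mex{0} = 1
g(7) = mex{0} = 1
g(8) = mex{0,1} = 2
g(9) = mex{1} = 0
g(10) = mex{1} = 0
g(11) = mex{1} = 0
So g(11) = 0.
Build the Grundy sequence for heap B with g(k) = mex{g(k−s) : s ∈ {1, 5, 6}, s ≤ k}:
g(0) = mex{} = 0
g(1) = mex{0} = 1
g(2) = mex{1} = 0
g(3) = mex{0} = 1
g(4) = mex{1} = 0
g(5) = mex{0} = 1
g(6) = mex{0,1} = 2
g(7) = mex{0,1,2} = 3
g(8) = mex{0,1,3} = 2
g(9) = mex{0,1,2} = 3
g(10) = mex{0,1,3} = 2
g(11) = mex{1,2} = 0
g(12) = mex{0,2,3} = 1
So g(12) = 1.
Heap C is a plain Nim heap of size 5, so its Grundy value is 5.
By the Sprague-Grundy theorem, the Grundy value of a sum of independent games is the XOR of the component values.
Combined value = 0 ⊕ 1 ⊕ 5 = 4.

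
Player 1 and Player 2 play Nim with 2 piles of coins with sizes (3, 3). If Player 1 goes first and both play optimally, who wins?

Compute the nim-sum pairwise:
3 ⊕ 3 = 0
The nim-sum is 0, so this is a P-position: the player to move is in a losing position under optimal play; Player 1 is about to move from it and so loses — Player 2 wins.

Player 2 wins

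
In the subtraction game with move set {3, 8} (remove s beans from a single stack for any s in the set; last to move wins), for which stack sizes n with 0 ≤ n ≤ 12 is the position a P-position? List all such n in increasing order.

0, 1, 2, 6, 7, 11, 12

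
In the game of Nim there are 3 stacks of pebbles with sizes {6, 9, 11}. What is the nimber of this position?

4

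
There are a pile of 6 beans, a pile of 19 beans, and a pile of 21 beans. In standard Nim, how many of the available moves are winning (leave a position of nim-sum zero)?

0

Nim-sum: 6 XOR 19 XOR 21 = 0.
The nim-sum is already 0, so every move leaves a nonzero nim-sum — there are no winning moves.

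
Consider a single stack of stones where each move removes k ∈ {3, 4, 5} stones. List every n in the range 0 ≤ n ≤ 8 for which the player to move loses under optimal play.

0, 1, 2, 8

Compute g(0), g(1), … for moves {3, 4, 5}:
g(0) = mex{} = 0
g(1) = mex{} = 0
g(2) = mex{} = 0
g(3) = mex{0} = 1
g(4) = mex{0} = 1
g(5) = mex{0} = 1
g(6) = mex{0,1} = 2
g(7) = mex{0,1} = 2
g(8) = mex{1} = 0
The P-positions (g = 0) in 0..8 are 0, 1, 2, 8.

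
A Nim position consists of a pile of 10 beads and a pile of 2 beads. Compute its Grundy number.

8

Compute the nim-sum pairwise:
10 ^ 2 = 8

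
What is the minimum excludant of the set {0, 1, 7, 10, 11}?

2

The values 0, 1 are all present; 2 is the first non-negative integer missing from the set.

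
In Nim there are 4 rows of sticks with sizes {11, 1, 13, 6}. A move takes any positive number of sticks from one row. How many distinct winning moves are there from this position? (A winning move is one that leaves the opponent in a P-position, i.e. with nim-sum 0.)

Compute the nim-sum pairwise:
11 ⊕ 1 = 10
10 ⊕ 13 = 7
7 ⊕ 6 = 1
The overall nim-sum is X = 1. A row of size p has a winning move iff p XOR X < p (reduce it to p XOR X).
  11: 11 XOR 1 = 10 < 11 — winning move (to 10).
  1: 1 XOR 1 = 0 < 1 — winning move (to 0).
  13: 13 XOR 1 = 12 < 13 — winning move (to 12).
  6: 6 XOR 1 = 7 ≥ 6 — no move.
That gives 3 winning moves.

3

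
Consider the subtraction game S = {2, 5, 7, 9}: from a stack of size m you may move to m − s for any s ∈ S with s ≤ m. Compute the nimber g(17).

Compute g(0), g(1), … for moves {2, 5, 7, 9}:
k:     0  1  2  3  4  5  6  7  8  9 10 11 12 13 14 15 16 17
g(k):  0  0  1  1  0  2  1  3  2  2  3  3  0  4  1  0  0  1
So g(17) = 1.

1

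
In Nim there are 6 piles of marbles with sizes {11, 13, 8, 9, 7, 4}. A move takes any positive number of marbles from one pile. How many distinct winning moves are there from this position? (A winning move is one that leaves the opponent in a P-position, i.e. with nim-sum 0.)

Compute the nim-sum pairwise:
11 ^ 13 = 6
6 ^ 8 = 14
14 ^ 9 = 7
7 ^ 7 = 0
0 ^ 4 = 4
The overall nim-sum is X = 4. A pile of size p has a winning move iff p XOR X < p (reduce it to p XOR X).
  11: 11 XOR 4 = 15 ≥ 11 — no move.
  13: 13 XOR 4 = 9 < 13 — winning move (to 9).
  8: 8 XOR 4 = 12 ≥ 8 — no move.
  9: 9 XOR 4 = 13 ≥ 9 — no move.
  7: 7 XOR 4 = 3 < 7 — winning move (to 3).
  4: 4 XOR 4 = 0 < 4 — winning move (to 0).
That gives 3 winning moves.

3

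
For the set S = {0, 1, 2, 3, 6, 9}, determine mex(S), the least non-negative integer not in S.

The values 0, 1, 2, 3 are all present; 4 is the first non-negative integer missing from the set.

4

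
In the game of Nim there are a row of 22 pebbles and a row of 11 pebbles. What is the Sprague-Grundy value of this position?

Nim-sum: 22 XOR 11 = 29.

29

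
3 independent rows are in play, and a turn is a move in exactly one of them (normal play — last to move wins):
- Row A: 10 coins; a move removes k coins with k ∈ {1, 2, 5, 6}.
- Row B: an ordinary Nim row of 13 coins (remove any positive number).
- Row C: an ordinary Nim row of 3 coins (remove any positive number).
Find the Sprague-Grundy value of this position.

14

For row A, compute g(0), g(1), … with moves {1, 2, 5, 6}:
k:     0  1  2  3  4  5  6  7  8  9 10
g(k):  0  1  2  0  1  2  3  0  1  2  0
So g(10) = 0.
Row B is a plain Nim row of size 13, so its Grundy value is 13.
Row C is a plain Nim row of size 3, so its Grundy value is 3.
By the Sprague-Grundy theorem, the Grundy value of a sum of independent games is the XOR of the component values.
Combined value = 0 XOR 13 XOR 3 = 14.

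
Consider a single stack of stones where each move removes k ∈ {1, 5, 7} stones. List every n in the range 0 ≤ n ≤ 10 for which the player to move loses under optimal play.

0, 2, 4, 6, 8, 10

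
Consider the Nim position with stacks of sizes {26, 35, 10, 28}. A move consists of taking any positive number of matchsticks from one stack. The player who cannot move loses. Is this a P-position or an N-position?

Nim-sum: 26 ^ 35 ^ 10 ^ 28 = 47.
The nim-sum is 47 ≠ 0, so this is an N-position: the player to move can win.

N-position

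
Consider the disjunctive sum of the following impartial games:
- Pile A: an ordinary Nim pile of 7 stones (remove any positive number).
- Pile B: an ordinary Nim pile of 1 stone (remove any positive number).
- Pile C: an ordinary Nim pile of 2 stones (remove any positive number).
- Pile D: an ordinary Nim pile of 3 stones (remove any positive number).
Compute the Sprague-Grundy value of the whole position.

Pile A is a plain Nim pile of size 7, so its Grundy value is 7.
Pile B is a plain Nim pile of size 1, so its Grundy value is 1.
Pile C is a plain Nim pile of size 2, so its Grundy value is 2.
Pile D is a plain Nim pile of size 3, so its Grundy value is 3.
By the Sprague-Grundy theorem, the Grundy value of a sum of independent games is the XOR of the component values.
Combined value = 7 ⊕ 1 ⊕ 2 ⊕ 3 = 7.

7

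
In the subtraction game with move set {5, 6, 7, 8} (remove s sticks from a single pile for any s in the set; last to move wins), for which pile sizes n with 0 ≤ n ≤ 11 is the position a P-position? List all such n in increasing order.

0, 1, 2, 3, 4

Grundy values for subtraction set {5, 6, 7, 8}:
g(0) = mex{} = 0
g(1) = mex{} = 0
g(2) = mex{} = 0
g(3) = mex{} = 0
g(4) = mex{} = 0
g(5) = mex{0} = 1
g(6) = mex{0} = 1
g(7) = mex{0} = 1
g(8) = mex{0} = 1
g(9) = mex{0} = 1
g(10) = mex{0,1} = 2
g(11) = mex{0,1} = 2
The P-positions (g = 0) in 0..11 are 0, 1, 2, 3, 4.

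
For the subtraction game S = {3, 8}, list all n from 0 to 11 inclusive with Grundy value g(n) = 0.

0, 1, 2, 6, 7, 11

Grundy values for subtraction set {3, 8}:
g(0) = mex{} = 0
g(1) = mex{} = 0
g(2) = mex{} = 0
g(3) = mex{0} = 1
g(4) = mex{0} = 1
g(5) = mex{0} = 1
g(6) = mex{1} = 0
g(7) = mex{1} = 0
g(8) = mex{0,1} = 2
g(9) = mex{0} = 1
g(10) = mex{0} = 1
g(11) = mex{1,2} = 0
The P-positions (g = 0) in 0..11 are 0, 1, 2, 6, 7, 11.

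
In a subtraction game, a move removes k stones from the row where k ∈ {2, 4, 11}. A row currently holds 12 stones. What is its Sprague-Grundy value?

Compute g(0), g(1), … for moves {2, 4, 11}:
g(0) = mex{} = 0
g(1) = mex{} = 0
g(2) = mex{0} = 1
g(3) = mex{0} = 1
g(4) = mex{0,1} = 2
g(5) = mex{0,1} = 2
g(6) = mex{1,2} = 0
g(7) = mex{1,2} = 0
g(8) = mex{0,2} = 1
g(9) = mex{0,2} = 1
g(10) = mex{0,1} = 2
g(11) = mex{0,1} = 2
g(12) = mex{0,1,2} = 3
So g(12) = 3.

3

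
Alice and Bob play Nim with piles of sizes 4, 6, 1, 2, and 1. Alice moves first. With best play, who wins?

Bob wins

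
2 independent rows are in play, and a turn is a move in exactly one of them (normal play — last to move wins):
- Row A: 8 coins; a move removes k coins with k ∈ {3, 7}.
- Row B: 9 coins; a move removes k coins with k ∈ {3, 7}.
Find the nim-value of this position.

Grundy values for row A (subtraction set {3, 7}):
g(0) = mex{} = 0
g(1) = mex{} = 0
g(2) = mex{} = 0
g(3) = mex{0} = 1
g(4) = mex{0} = 1
g(5) = mex{0} = 1
g(6) = mex{1} = 0
g(7) = mex{0,1} = 2
g(8) = mex{0,1} = 2
So g(8) = 2.
Build the Grundy sequence for row B with g(k) = mex{g(k−s) : s ∈ {3, 7}, s ≤ k}:
g(0) = mex{} = 0
g(1) = mex{} = 0
g(2) = mex{} = 0
g(3) = mex{0} = 1
g(4) = mex{0} = 1
g(5) = mex{0} = 1
g(6) = mex{1} = 0
g(7) = mex{0,1} = 2
g(8) = mex{0,1} = 2
g(9) = mex{0} = 1
So g(9) = 1.
By the Sprague-Grundy theorem, the Grundy value of a sum of independent games is the XOR of the component values.
Combined value = 2 ⊕ 1 = 3.

3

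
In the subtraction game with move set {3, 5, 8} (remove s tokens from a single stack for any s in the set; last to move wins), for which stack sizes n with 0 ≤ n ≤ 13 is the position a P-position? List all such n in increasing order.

0, 1, 2, 11, 12, 13

Grundy values for subtraction set {3, 5, 8}:
k:     0  1  2  3  4  5  6  7  8  9 10 11 12 13
g(k):  0  0  0  1  1  1  2  2  2  3  3  0  0  0
The P-positions (g = 0) in 0..13 are 0, 1, 2, 11, 12, 13.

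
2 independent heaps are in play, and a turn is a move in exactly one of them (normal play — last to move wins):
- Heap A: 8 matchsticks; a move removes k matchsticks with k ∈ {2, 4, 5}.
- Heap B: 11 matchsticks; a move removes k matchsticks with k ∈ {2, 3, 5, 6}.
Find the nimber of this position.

Grundy values for heap A (subtraction set {2, 4, 5}):
g(0) = mex{} = 0
g(1) = mex{} = 0
g(2) = mex{0} = 1
g(3) = mex{0} = 1
g(4) = mex{0,1} = 2
g(5) = mex{0,1} = 2
g(6) = mex{0,1,2} = 3
g(7) = mex{1,2} = 0
g(8) = mex{1,2,3} = 0
So g(8) = 0.
For heap B, compute g(0), g(1), … with moves {2, 3, 5, 6}:
k:     0  1  2  3  4  5  6  7  8  9 10 11
g(k):  0  0  1  1  2  2  3  3  0  0  1  1
So g(11) = 1.
By the Sprague-Grundy theorem, the Grundy value of a sum of independent games is the XOR of the component values.
Combined value = 0 XOR 1 = 1.

1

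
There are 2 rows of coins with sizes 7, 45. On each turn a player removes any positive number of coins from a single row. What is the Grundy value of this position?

Nim-sum: 7 ⊕ 45 = 42.

42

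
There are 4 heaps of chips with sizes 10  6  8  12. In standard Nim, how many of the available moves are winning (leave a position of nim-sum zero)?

Compute the nim-sum pairwise:
10 XOR 6 = 12
12 XOR 8 = 4
4 XOR 12 = 8
The overall nim-sum is X = 8. A heap of size p has a winning move iff p XOR X < p (reduce it to p XOR X).
  10: 10 XOR 8 = 2 < 10 — winning move (to 2).
  6: 6 XOR 8 = 14 ≥ 6 — no move.
  8: 8 XOR 8 = 0 < 8 — winning move (to 0).
  12: 12 XOR 8 = 4 < 12 — winning move (to 4).
That gives 3 winning moves.

3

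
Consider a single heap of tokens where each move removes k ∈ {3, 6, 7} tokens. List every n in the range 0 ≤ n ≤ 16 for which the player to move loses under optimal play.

Compute g(0), g(1), … for moves {3, 6, 7}:
k:     0  1  2  3  4  5  6  7  8  9 10 11 12 13 14 15 16
g(k):  0  0  0  1  1  1  2  2  2  3  0  0  0  1  1  1  2
The P-positions (g = 0) in 0..16 are 0, 1, 2, 10, 11, 12.

0, 1, 2, 10, 11, 12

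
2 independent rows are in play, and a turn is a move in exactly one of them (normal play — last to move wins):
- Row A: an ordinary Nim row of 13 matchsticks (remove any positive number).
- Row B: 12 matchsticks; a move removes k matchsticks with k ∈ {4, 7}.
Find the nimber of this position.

13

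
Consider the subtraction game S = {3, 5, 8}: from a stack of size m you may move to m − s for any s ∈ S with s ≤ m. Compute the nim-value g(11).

Build the Grundy sequence with g(k) = mex{g(k−s) : s ∈ {3, 5, 8}, s ≤ k}:
k:     0  1  2  3  4  5  6  7  8  9 10 11
g(k):  0  0  0  1  1  1  2  2  2  3  3  0
So g(11) = 0.

0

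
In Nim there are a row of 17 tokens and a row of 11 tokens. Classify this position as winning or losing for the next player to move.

Winning position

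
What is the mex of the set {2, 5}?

0 is not in the set, so the mex is 0.

0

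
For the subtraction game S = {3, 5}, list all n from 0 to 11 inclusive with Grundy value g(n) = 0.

0, 1, 2, 8, 9, 10

Build the Grundy sequence with g(k) = mex{g(k−s) : s ∈ {3, 5}, s ≤ k}:
g(0) = mex{} = 0
g(1) = mex{} = 0
g(2) = mex{} = 0
g(3) = mex{0} = 1
g(4) = mex{0} = 1
g(5) = mex{0} = 1
g(6) = mex{0,1} = 2
g(7) = mex{0,1} = 2
g(8) = mex{1} = 0
g(9) = mex{1,2} = 0
g(10) = mex{1,2} = 0
g(11) = mex{0,2} = 1
The P-positions (g = 0) in 0..11 are 0, 1, 2, 8, 9, 10.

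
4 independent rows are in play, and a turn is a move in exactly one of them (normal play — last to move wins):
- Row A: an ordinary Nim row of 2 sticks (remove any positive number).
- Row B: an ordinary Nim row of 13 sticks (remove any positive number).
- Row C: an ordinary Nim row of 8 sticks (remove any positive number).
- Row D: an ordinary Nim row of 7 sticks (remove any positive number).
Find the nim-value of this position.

0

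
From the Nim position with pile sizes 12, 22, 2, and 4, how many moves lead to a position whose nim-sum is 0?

1

Nim-sum: 12 ^ 22 ^ 2 ^ 4 = 28.
The overall nim-sum is X = 28. A pile of size p has a winning move iff p XOR X < p (reduce it to p XOR X).
  12: 12 XOR 28 = 16 ≥ 12 — no move.
  22: 22 XOR 28 = 10 < 22 — winning move (to 10).
  2: 2 XOR 28 = 30 ≥ 2 — no move.
  4: 4 XOR 28 = 24 ≥ 4 — no move.
That gives 1 winning move.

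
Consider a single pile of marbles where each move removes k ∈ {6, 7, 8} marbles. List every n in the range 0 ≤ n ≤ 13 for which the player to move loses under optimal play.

0, 1, 2, 3, 4, 5

Compute g(0), g(1), … for moves {6, 7, 8}:
k:     0  1  2  3  4  5  6  7  8  9 10 11 12 13
g(k):  0  0  0  0  0  0  1  1  1  1  1  1  2  2
The P-positions (g = 0) in 0..13 are 0, 1, 2, 3, 4, 5.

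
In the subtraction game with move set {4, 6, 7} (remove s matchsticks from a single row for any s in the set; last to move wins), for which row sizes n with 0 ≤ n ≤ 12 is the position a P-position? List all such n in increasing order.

0, 1, 2, 3, 11, 12

Compute g(0), g(1), … for moves {4, 6, 7}:
g(0) = mex{} = 0
g(1) = mex{} = 0
g(2) = mex{} = 0
g(3) = mex{} = 0
g(4) = mex{0} = 1
g(5) = mex{0} = 1
g(6) = mex{0} = 1
g(7) = mex{0} = 1
g(8) = mex{0,1} = 2
g(9) = mex{0,1} = 2
g(10) = mex{0,1} = 2
g(11) = mex{1} = 0
g(12) = mex{1,2} = 0
The P-positions (g = 0) in 0..12 are 0, 1, 2, 3, 11, 12.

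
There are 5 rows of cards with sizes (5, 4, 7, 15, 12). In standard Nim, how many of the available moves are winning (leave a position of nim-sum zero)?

Compute the nim-sum pairwise:
5 ^ 4 = 1
1 ^ 7 = 6
6 ^ 15 = 9
9 ^ 12 = 5
The overall nim-sum is X = 5. A row of size p has a winning move iff p XOR X < p (reduce it to p XOR X).
  5: 5 XOR 5 = 0 < 5 — winning move (to 0).
  4: 4 XOR 5 = 1 < 4 — winning move (to 1).
  7: 7 XOR 5 = 2 < 7 — winning move (to 2).
  15: 15 XOR 5 = 10 < 15 — winning move (to 10).
  12: 12 XOR 5 = 9 < 12 — winning move (to 9).
That gives 5 winning moves.

5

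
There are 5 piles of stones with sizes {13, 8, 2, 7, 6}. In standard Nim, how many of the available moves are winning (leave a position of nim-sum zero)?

Nim-sum: 13 ⊕ 8 ⊕ 2 ⊕ 7 ⊕ 6 = 6.
The overall nim-sum is X = 6. A pile of size p has a winning move iff p XOR X < p (reduce it to p XOR X).
  13: 13 XOR 6 = 11 < 13 — winning move (to 11).
  8: 8 XOR 6 = 14 ≥ 8 — no move.
  2: 2 XOR 6 = 4 ≥ 2 — no move.
  7: 7 XOR 6 = 1 < 7 — winning move (to 1).
  6: 6 XOR 6 = 0 < 6 — winning move (to 0).
That gives 3 winning moves.

3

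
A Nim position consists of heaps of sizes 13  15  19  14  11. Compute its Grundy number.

20

Compute the nim-sum pairwise:
13 ⊕ 15 = 2
2 ⊕ 19 = 17
17 ⊕ 14 = 31
31 ⊕ 11 = 20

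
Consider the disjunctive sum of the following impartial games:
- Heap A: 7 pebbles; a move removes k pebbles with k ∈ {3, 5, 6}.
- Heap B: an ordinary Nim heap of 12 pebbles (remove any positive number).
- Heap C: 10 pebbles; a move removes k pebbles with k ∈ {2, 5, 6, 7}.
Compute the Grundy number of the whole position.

13

Build the Grundy sequence for heap A with g(k) = mex{g(k−s) : s ∈ {3, 5, 6}, s ≤ k}:
k:     0  1  2  3  4  5  6  7
g(k):  0  0  0  1  1  1  2  2
So g(7) = 2.
Heap B is a plain Nim heap of size 12, so its Grundy value is 12.
Build the Grundy sequence for heap C with g(k) = mex{g(k−s) : s ∈ {2, 5, 6, 7}, s ≤ k}:
k:     0  1  2  3  4  5  6  7  8  9 10
g(k):  0  0  1  1  0  2  1  3  2  2  3
So g(10) = 3.
The value of a disjunctive sum is the nim-sum of the parts.
Combined value = 2 XOR 12 XOR 3 = 13.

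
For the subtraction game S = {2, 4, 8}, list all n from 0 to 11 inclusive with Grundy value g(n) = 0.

Grundy values for subtraction set {2, 4, 8}:
k:     0  1  2  3  4  5  6  7  8  9 10 11
g(k):  0  0  1  1  2  2  0  0  1  1  2  2
The P-positions (g = 0) in 0..11 are 0, 1, 6, 7.

0, 1, 6, 7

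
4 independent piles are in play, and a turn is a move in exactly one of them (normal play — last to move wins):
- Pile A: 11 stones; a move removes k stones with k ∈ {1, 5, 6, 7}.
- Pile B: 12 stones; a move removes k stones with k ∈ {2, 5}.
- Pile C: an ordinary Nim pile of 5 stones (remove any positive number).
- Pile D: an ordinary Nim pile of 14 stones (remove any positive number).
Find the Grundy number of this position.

10

Grundy values for pile A (subtraction set {1, 5, 6, 7}):
g(0) = mex{} = 0
g(1) = mex{0} = 1
g(2) = mex{1} = 0
g(3) = mex{0} = 1
g(4) = mex{1} = 0
g(5) = mex{0} = 1
g(6) = mex{0,1} = 2
g(7) = mex{0,1,2} = 3
g(8) = mex{0,1,3} = 2
g(9) = mex{0,1,2} = 3
g(10) = mex{0,1,3} = 2
g(11) = mex{0,1,2} = 3
So g(11) = 3.
Build the Grundy sequence for pile B with g(k) = mex{g(k−s) : s ∈ {2, 5}, s ≤ k}:
k:     0  1  2  3  4  5  6  7  8  9 10 11 12
g(k):  0  0  1  1  0  2  1  0  0  1  1  0  2
So g(12) = 2.
Pile C is a plain Nim pile of size 5, so its Grundy value is 5.
Pile D is a plain Nim pile of size 14, so its Grundy value is 14.
The value of a disjunctive sum is the nim-sum of the parts.
Combined value = 3 XOR 2 XOR 5 XOR 14 = 10.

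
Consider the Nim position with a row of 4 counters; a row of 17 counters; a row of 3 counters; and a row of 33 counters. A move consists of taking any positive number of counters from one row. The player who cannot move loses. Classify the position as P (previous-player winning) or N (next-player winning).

Nim-sum: 4 ^ 17 ^ 3 ^ 33 = 55.
The nim-sum is 55 ≠ 0, so this is an N-position: the player to move can win.

N-position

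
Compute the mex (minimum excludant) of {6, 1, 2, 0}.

3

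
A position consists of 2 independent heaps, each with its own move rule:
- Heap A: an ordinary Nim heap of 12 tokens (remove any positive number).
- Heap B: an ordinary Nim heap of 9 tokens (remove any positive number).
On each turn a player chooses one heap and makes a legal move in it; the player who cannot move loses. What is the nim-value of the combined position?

Heap A is a plain Nim heap of size 12, so its Grundy value is 12.
Heap B is a plain Nim heap of size 9, so its Grundy value is 9.
By the Sprague-Grundy theorem, the Grundy value of a sum of independent games is the XOR of the component values.
Combined value = 12 ⊕ 9 = 5.

5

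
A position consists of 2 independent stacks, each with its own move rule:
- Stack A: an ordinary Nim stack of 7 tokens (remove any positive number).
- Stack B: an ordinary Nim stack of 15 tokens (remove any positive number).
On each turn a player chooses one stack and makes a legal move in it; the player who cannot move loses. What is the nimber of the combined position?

8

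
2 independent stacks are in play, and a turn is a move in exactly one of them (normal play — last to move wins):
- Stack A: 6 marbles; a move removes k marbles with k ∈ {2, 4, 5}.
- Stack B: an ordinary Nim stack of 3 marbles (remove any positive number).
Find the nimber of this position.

0

For stack A, compute g(0), g(1), … with moves {2, 4, 5}:
g(0) = mex{} = 0
g(1) = mex{} = 0
g(2) = mex{0} = 1
g(3) = mex{0} = 1
g(4) = mex{0,1} = 2
g(5) = mex{0,1} = 2
g(6) = mex{0,1,2} = 3
So g(6) = 3.
Stack B is a plain Nim stack of size 3, so its Grundy value is 3.
The value of a disjunctive sum is the nim-sum of the parts.
Combined value = 3 XOR 3 = 0.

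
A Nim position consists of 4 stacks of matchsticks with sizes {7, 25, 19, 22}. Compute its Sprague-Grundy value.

27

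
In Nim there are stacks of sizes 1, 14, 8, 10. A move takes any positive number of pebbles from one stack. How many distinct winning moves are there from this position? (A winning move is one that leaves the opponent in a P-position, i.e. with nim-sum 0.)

Compute the nim-sum pairwise:
1 ^ 14 = 15
15 ^ 8 = 7
7 ^ 10 = 13
The overall nim-sum is X = 13. A stack of size p has a winning move iff p XOR X < p (reduce it to p XOR X).
  1: 1 XOR 13 = 12 ≥ 1 — no move.
  14: 14 XOR 13 = 3 < 14 — winning move (to 3).
  8: 8 XOR 13 = 5 < 8 — winning move (to 5).
  10: 10 XOR 13 = 7 < 10 — winning move (to 7).
That gives 3 winning moves.

3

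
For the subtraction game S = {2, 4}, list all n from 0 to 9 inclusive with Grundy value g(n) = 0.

0, 1, 6, 7

Compute g(0), g(1), … for moves {2, 4}:
k:     0  1  2  3  4  5  6  7  8  9
g(k):  0  0  1  1  2  2  0  0  1  1
The P-positions (g = 0) in 0..9 are 0, 1, 6, 7.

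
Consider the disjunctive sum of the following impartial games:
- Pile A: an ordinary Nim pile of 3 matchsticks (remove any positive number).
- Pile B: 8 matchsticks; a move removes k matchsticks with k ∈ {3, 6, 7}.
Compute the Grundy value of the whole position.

1

Pile A is a plain Nim pile of size 3, so its Grundy value is 3.
Grundy values for pile B (subtraction set {3, 6, 7}):
g(0) = mex{} = 0
g(1) = mex{} = 0
g(2) = mex{} = 0
g(3) = mex{0} = 1
g(4) = mex{0} = 1
g(5) = mex{0} = 1
g(6) = mex{0,1} = 2
g(7) = mex{0,1} = 2
g(8) = mex{0,1} = 2
So g(8) = 2.
The value of a disjunctive sum is the nim-sum of the parts.
Combined value = 3 ⊕ 2 = 1.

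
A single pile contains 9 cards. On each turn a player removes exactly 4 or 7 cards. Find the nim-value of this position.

Compute g(0), g(1), … for moves {4, 7}:
g(0) = mex{} = 0
g(1) = mex{} = 0
g(2) = mex{} = 0
g(3) = mex{} = 0
g(4) = mex{0} = 1
g(5) = mex{0} = 1
g(6) = mex{0} = 1
g(7) = mex{0} = 1
g(8) = mex{0,1} = 2
g(9) = mex{0,1} = 2
So g(9) = 2.

2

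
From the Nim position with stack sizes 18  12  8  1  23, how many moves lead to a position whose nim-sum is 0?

In binary:
  10010  (18)
  01100  (12)
  01000  (8)
  00001  (1)
  10111  (23)
  -----
  00000  (0)
The nim-sum is already 0, so every move leaves a nonzero nim-sum — there are no winning moves.

0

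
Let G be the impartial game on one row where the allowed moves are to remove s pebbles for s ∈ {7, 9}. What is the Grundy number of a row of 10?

1

Grundy values for subtraction set {7, 9}:
k:     0  1  2  3  4  5  6  7  8  9 10
g(k):  0  0  0  0  0  0  0  1  1  1  1
So g(10) = 1.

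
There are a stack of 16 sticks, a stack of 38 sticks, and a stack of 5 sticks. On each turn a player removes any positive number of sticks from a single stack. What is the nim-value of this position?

51

Nim-sum: 16 ⊕ 38 ⊕ 5 = 51.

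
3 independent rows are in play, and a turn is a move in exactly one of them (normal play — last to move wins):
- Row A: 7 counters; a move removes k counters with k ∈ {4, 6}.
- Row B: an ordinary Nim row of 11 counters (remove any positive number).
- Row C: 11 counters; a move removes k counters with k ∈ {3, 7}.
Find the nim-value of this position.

Build the Grundy sequence for row A with g(k) = mex{g(k−s) : s ∈ {4, 6}, s ≤ k}:
g(0) = mex{} = 0
g(1) = mex{} = 0
g(2) = mex{} = 0
g(3) = mex{} = 0
g(4) = mex{0} = 1
g(5) = mex{0} = 1
g(6) = mex{0} = 1
g(7) = mex{0} = 1
So g(7) = 1.
Row B is a plain Nim row of size 11, so its Grundy value is 11.
Build the Grundy sequence for row C with g(k) = mex{g(k−s) : s ∈ {3, 7}, s ≤ k}:
g(0) = mex{} = 0
g(1) = mex{} = 0
g(2) = mex{} = 0
g(3) = mex{0} = 1
g(4) = mex{0} = 1
g(5) = mex{0} = 1
g(6) = mex{1} = 0
g(7) = mex{0,1} = 2
g(8) = mex{0,1} = 2
g(9) = mex{0} = 1
g(10) = mex{1,2} = 0
g(11) = mex{1,2} = 0
So g(11) = 0.
The value of a disjunctive sum is the nim-sum of the parts.
Combined value = 1 XOR 11 XOR 0 = 10.

10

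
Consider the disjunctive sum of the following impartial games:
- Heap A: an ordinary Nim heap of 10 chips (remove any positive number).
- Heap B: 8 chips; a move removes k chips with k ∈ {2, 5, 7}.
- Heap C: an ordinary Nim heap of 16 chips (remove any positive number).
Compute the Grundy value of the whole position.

24

Heap A is a plain Nim heap of size 10, so its Grundy value is 10.
For heap B, compute g(0), g(1), … with moves {2, 5, 7}:
k:     0  1  2  3  4  5  6  7  8
g(k):  0  0  1  1  0  2  1  3  2
So g(8) = 2.
Heap C is a plain Nim heap of size 16, so its Grundy value is 16.
By the Sprague-Grundy theorem, the Grundy value of a sum of independent games is the XOR of the component values.
Combined value = 10 XOR 2 XOR 16 = 24.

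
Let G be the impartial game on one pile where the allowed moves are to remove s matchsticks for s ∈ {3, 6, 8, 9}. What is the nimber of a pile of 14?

0

Build the Grundy sequence with g(k) = mex{g(k−s) : s ∈ {3, 6, 8, 9}, s ≤ k}:
k:     0  1  2  3  4  5  6  7  8  9 10 11 12 13 14
g(k):  0  0  0  1  1  1  2  2  2  3  3  3  0  0  0
So g(14) = 0.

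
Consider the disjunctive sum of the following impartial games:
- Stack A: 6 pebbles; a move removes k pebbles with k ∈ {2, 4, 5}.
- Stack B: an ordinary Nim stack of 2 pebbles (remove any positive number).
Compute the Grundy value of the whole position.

Build the Grundy sequence for stack A with g(k) = mex{g(k−s) : s ∈ {2, 4, 5}, s ≤ k}:
g(0) = mex{} = 0
g(1) = mex{} = 0
g(2) = mex{0} = 1
g(3) = mex{0} = 1
g(4) = mex{0,1} = 2
g(5) = mex{0,1} = 2
g(6) = mex{0,1,2} = 3
So g(6) = 3.
Stack B is a plain Nim stack of size 2, so its Grundy value is 2.
The value of a disjunctive sum is the nim-sum of the parts.
Combined value = 3 ⊕ 2 = 1.

1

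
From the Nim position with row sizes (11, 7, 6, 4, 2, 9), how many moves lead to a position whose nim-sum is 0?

Compute the nim-sum pairwise:
11 ⊕ 7 = 12
12 ⊕ 6 = 10
10 ⊕ 4 = 14
14 ⊕ 2 = 12
12 ⊕ 9 = 5
The overall nim-sum is X = 5. A row of size p has a winning move iff p XOR X < p (reduce it to p XOR X).
  11: 11 XOR 5 = 14 ≥ 11 — no move.
  7: 7 XOR 5 = 2 < 7 — winning move (to 2).
  6: 6 XOR 5 = 3 < 6 — winning move (to 3).
  4: 4 XOR 5 = 1 < 4 — winning move (to 1).
  2: 2 XOR 5 = 7 ≥ 2 — no move.
  9: 9 XOR 5 = 12 ≥ 9 — no move.
That gives 3 winning moves.

3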